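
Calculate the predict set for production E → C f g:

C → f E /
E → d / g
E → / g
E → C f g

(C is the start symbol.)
{ 'f' }

PREDICT(E → C f g) = (FIRST(RHS) \ {ε}) ∪ (FOLLOW(E) if ε ∈ FIRST(RHS), i.e. RHS ⇒* ε)
FIRST(C) = { 'f' }
FIRST(C f g) = { 'f' }
ε ∉ FIRST(C f g), so FOLLOW(E) is not added.
PREDICT(E → C f g) = { 'f' }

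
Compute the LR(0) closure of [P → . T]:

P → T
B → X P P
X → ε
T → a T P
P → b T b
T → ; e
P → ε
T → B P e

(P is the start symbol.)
{ [B → . X P P], [P → . T], [T → . ; e], [T → . B P e], [T → . a T P], [X → .] }

Start with: [P → . T]
  [P → . T] has the dot before T: add [T → . a T P], [T → . ; e], [T → . B P e]
  [T → . B P e] has the dot before B: add [B → . X P P]
  [B → . X P P] has the dot before X: add [X → .]
No further items can be added.

CLOSURE = { [B → . X P P], [P → . T], [T → . ; e], [T → . B P e], [T → . a T P], [X → .] }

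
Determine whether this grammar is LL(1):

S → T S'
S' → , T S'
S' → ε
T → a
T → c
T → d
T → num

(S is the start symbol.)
Yes, the grammar is LL(1).

A grammar is LL(1) if for each non-terminal N with multiple productions, the predict sets of those productions are pairwise disjoint, where PREDICT(N → α) = (FIRST(α) \ {ε}) ∪ (FOLLOW(N) if α ⇒* ε).

Relevant sets:
  FOLLOW(S') = { $ }

For S':
  PREDICT(S' → ',' T S') = { ',' }
  PREDICT(S' → ε) = { $ }
For T:
  PREDICT(T → a) = { 'a' }
  PREDICT(T → c) = { 'c' }
  PREDICT(T → d) = { 'd' }
  PREDICT(T → num) = { 'num' }
S has a single production, so nothing to check there.

All predict sets are disjoint. The grammar IS LL(1).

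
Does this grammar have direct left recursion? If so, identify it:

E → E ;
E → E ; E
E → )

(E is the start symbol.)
Yes, E is left-recursive

E → E ;: LEFT RECURSIVE (starts with E)
E → E ; E: LEFT RECURSIVE (starts with E)
E → ): starts with ')'

The grammar has direct left recursion on: E.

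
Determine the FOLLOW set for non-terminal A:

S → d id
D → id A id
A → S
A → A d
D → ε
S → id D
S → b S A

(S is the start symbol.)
{ $, 'b', 'd', 'id' }

In D → id A id: A is followed by id, add FIRST(id) \ {ε} = { 'id' }
In A → A d: A is followed by d, add FIRST(d) \ {ε} = { 'd' }
In S → b S A: A is at the end, add FOLLOW(S)

The FOLLOW sets referred to above (computed the same way, to a fixed point):
  FOLLOW(S) = { $, 'b', 'd', 'id' }

Taking the union: FOLLOW(A) = { $, 'b', 'd', 'id' }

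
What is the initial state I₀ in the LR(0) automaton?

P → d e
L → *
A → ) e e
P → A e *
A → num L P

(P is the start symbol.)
First, augment the grammar with P' → P
I₀ = CLOSURE({ [P' → . P] }):
  [P' → . P] has the dot before P: add [P → . d e], [P → . A e *]
  [P → . A e *] has the dot before A: add [A → . ) e e], [A → . num L P]
No further items can be added.

I₀ = { [A → . ) e e], [A → . num L P], [P → . A e *], [P → . d e], [P' → . P] }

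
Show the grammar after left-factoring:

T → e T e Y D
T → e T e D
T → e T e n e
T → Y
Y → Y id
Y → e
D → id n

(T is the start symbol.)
Left-factoring transforms A → αβ₁ | αβ₂ into A → αA' and A' → β₁ | β₂
(α is the longest common prefix among the alternatives). Repeat until
no nonterminal has two alternatives with a common prefix.

Round 1: T has alternatives sharing prefix 'e T e'. Introduce T': T → e T e T'
  Add: T' → Y D
  Add: T' → D
  Add: T' → n e

No remaining common prefixes — done.

Resulting grammar:
T → e T e T'
T' → Y D
T' → D
T' → n e
T → Y
Y → Y id
Y → e
D → id n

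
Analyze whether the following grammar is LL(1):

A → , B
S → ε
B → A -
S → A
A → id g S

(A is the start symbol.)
A grammar is LL(1) if for each non-terminal N with multiple productions, the predict sets of those productions are pairwise disjoint, where PREDICT(N → α) = (FIRST(α) \ {ε}) ∪ (FOLLOW(N) if α ⇒* ε).

Relevant sets:
  FIRST(A) = { ',', 'id' }
  FOLLOW(S) = { $, '-' }

For A:
  PREDICT(A → ',' B) = { ',' }
  PREDICT(A → id g S) = { 'id' }
For S:
  PREDICT(S → ε) = { $, '-' }
  PREDICT(S → A) = { ',', 'id' }
B has a single production, so nothing to check there.

All predict sets are disjoint. The grammar IS LL(1).

Answer: Yes, the grammar is LL(1).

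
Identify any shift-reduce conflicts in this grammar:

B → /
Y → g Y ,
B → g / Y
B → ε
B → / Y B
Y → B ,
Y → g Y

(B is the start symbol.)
Yes — I0: [B → .] vs [B → . /]; I1: [B → .] vs [B → . /]; I4: [B → .] vs [B → . /]; I7: [B → .] vs [B → . /]; I8: [B → .] vs [B → . /]; I9: [Y → g Y .] vs [Y → g Y . ,]; I11: [B → .] vs [B → . /]; I14: [B → .] vs [B → . /]

A shift-reduce conflict occurs when an LR(0) state has both:
  - a complete (reduce) item [A → α .] (dot at the end), and
  - a shift item [B → β . c γ] (dot before a terminal).

Augment with B' → B and build the canonical LR(0) collection (I0 = CLOSURE({[B' → . B]}), then GOTO on every symbol after a dot until no new states appear). It has 15 states:
  I0: { [B → . / Y B], [B → . /], [B → . g / Y], [B → .], [B' → . B] }  — shift, reduce
  I1: { [B → . / Y B], [B → . /], [B → . g / Y], [B → .], [B → / . Y B], [B → / .], [Y → . B ,], [Y → . g Y ,], [Y → . g Y] }  — shift, 2 reduces
  I2: { [B' → B .] }  — accept
  I3: { [B → g . / Y] }  — shift
  I4: { [B → . / Y B], [B → . /], [B → . g / Y], [B → .], [B → g / . Y], [Y → . B ,], [Y → . g Y ,], [Y → . g Y] }  — shift, reduce
  I5: { [Y → B . ,] }  — shift
  I6: { [B → g / Y .] }  — reduce
  I7: { [B → . / Y B], [B → . /], [B → . g / Y], [B → .], [B → g . / Y], [Y → . B ,], [Y → . g Y ,], [Y → . g Y], [Y → g . Y ,], [Y → g . Y] }  — shift, reduce
  I8: { [B → . / Y B], [B → . /], [B → . g / Y], [B → .], [B → / . Y B], [B → / .], [B → g / . Y], [Y → . B ,], [Y → . g Y ,], [Y → . g Y] }  — shift, 2 reduces
  I9: { [Y → g Y . ,], [Y → g Y .] }  — shift, reduce
  I10: { [Y → g Y , .] }  — reduce
  I11: { [B → . / Y B], [B → . /], [B → . g / Y], [B → .], [B → / Y . B], [B → g / Y .] }  — shift, 2 reduces
  I12: { [B → / Y B .] }  — reduce
  I13: { [Y → B , .] }  — reduce
  I14: { [B → . / Y B], [B → . /], [B → . g / Y], [B → .], [B → / Y . B] }  — shift, reduce

I0 contains reduce item [B → .] and shift items [B → . /], [B → . / Y B], [B → . g / Y] — shift-reduce conflict.
I1 contains reduce items [B → .], [B → / .] and shift items [B → . /], [B → . / Y B], [B → . g / Y], [Y → . g Y], [Y → . g Y ,] — shift-reduce conflict.
I4 contains reduce item [B → .] and shift items [B → . /], [B → . / Y B], [B → . g / Y], [Y → . g Y], [Y → . g Y ,] — shift-reduce conflict.
I7 contains reduce item [B → .] and shift items [B → . /], [B → . / Y B], [B → . g / Y], [B → g . / Y], [Y → . g Y], [Y → . g Y ,] — shift-reduce conflict.
I8 contains reduce items [B → .], [B → / .] and shift items [B → . /], [B → . / Y B], [B → . g / Y], [Y → . g Y], [Y → . g Y ,] — shift-reduce conflict.
I9 contains reduce item [Y → g Y .] and shift item [Y → g Y . ,] — shift-reduce conflict.
I11 contains reduce items [B → .], [B → g / Y .] and shift items [B → . /], [B → . / Y B], [B → . g / Y] — shift-reduce conflict.
I14 contains reduce item [B → .] and shift items [B → . /], [B → . / Y B], [B → . g / Y] — shift-reduce conflict.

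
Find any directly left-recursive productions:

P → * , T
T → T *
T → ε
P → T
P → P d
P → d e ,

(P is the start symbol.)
Direct left recursion occurs when N → N α for some non-terminal N (the right-hand side begins with the left-hand side itself).

P → * , T: starts with '*'
T → T *: LEFT RECURSIVE (starts with T)
T → ε: starts with ε
P → T: starts with T
P → P d: LEFT RECURSIVE (starts with P)
P → d e ,: starts with d

The grammar has direct left recursion on: T, P.

Answer: Yes, T, P are left-recursive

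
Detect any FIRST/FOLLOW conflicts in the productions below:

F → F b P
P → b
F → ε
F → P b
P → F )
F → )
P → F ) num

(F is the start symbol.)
Yes. F → F b P with FOLLOW(F) on { ')', 'b' }; F → P b with FOLLOW(F) on { ')', 'b' }; F → ')' with FOLLOW(F) on { ')' }

A FIRST/FOLLOW conflict occurs when a non-terminal N has a nullable alternative N → β (β ⇒* ε) and another alternative N → α with FIRST(α) ∩ FOLLOW(N) ≠ ∅: on such a lookahead the parser cannot decide between expanding α and letting N vanish via β.

Nullable non-terminals: F.
FIRST sets used below: FIRST(F) = { ')', 'b', ε }, FIRST(P) = { ')', 'b' }

F: nullable alternative(s) F → ε; FOLLOW(F) = { $, ')', 'b' }
  F → F b P: FIRST \ {ε} = { ')', 'b' } — overlaps FOLLOW(F) on { ')', 'b' }: CONFLICT
  F → ε: FIRST \ {ε} = { } — this is the only nullable alternative, skip
  F → P b: FIRST \ {ε} = { ')', 'b' } — overlaps FOLLOW(F) on { ')', 'b' }: CONFLICT
  F → ): FIRST \ {ε} = { ')' } — overlaps FOLLOW(F) on { ')' }: CONFLICT

P has no nullable alternative, so no FIRST/FOLLOW check is needed there.

So the grammar has 3 FIRST/FOLLOW conflicts (marked CONFLICT above).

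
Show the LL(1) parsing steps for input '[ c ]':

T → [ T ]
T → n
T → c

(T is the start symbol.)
LL(1) parsing maintains a stack (initially the start symbol over $) and the input. At each step: if the stack top is a terminal, match it against the current input token; if it is a non-terminal N, replace it with the RHS of M[N, lookahead] (the unique production whose predict set contains the lookahead).

Stack is shown with the top on the left.

Stack    Input    Action
------------------------
T $      [ c ] $  output T → [ T ]
[ T ] $  [ c ] $  match '['
T ] $    c ] $    output T → c
c ] $    c ] $    match 'c'
] $      ] $      match ']'
$        $        accept

The string is accepted.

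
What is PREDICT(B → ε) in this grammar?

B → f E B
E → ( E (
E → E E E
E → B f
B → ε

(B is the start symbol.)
{ $, 'f' }

PREDICT(B → ε) = (FIRST(RHS) \ {ε}) ∪ (FOLLOW(B) if ε ∈ FIRST(RHS), i.e. RHS ⇒* ε)
The right-hand side is ε (FIRST(ε) = { ε }), so the predict set is FOLLOW(B) = { $, 'f' }
PREDICT(B → ε) = { $, 'f' }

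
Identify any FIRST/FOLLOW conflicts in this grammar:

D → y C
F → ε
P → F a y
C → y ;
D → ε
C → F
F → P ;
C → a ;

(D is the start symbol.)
Yes. F → P ';' with FOLLOW(F) on { 'a' }

A FIRST/FOLLOW conflict occurs when a non-terminal N has a nullable alternative N → β (β ⇒* ε) and another alternative N → α with FIRST(α) ∩ FOLLOW(N) ≠ ∅: on such a lookahead the parser cannot decide between expanding α and letting N vanish via β.

Nullable non-terminals: C, D, F.
FIRST sets used below: FIRST(F) = { 'a', ε }, FIRST(P) = { 'a' }

C: nullable alternative(s) C → F; FOLLOW(C) = { $ }
  C → y ;: FIRST \ {ε} = { 'y' } — disjoint from FOLLOW(C)
  C → F: FIRST \ {ε} = { 'a' } — this is the only nullable alternative, skip
  C → a ;: FIRST \ {ε} = { 'a' } — disjoint from FOLLOW(C)

D: nullable alternative(s) D → ε; FOLLOW(D) = { $ }
  D → y C: FIRST \ {ε} = { 'y' } — disjoint from FOLLOW(D)
  D → ε: FIRST \ {ε} = { } — this is the only nullable alternative, skip

F: nullable alternative(s) F → ε; FOLLOW(F) = { $, 'a' }
  F → ε: FIRST \ {ε} = { } — this is the only nullable alternative, skip
  F → P ;: FIRST \ {ε} = { 'a' } — overlaps FOLLOW(F) on { 'a' }: CONFLICT

P has no nullable alternative, so no FIRST/FOLLOW check is needed there.

So the grammar has 1 FIRST/FOLLOW conflict (marked CONFLICT above).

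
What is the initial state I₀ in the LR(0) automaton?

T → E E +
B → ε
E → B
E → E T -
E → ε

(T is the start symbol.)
{ [B → .], [E → . B], [E → . E T -], [E → .], [T → . E E +], [T' → . T] }

First, augment the grammar with T' → T
I₀ = CLOSURE({ [T' → . T] }):
  [T' → . T] has the dot before T: add [T → . E E +]
  [T → . E E +] has the dot before E: add [E → . B], [E → . E T -], [E → .]
  [E → . B] has the dot before B: add [B → .]
No further items can be added.

I₀ = { [B → .], [E → . B], [E → . E T -], [E → .], [T → . E E +], [T' → . T] }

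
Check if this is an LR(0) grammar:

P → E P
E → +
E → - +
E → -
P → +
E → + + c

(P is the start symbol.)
No. Shift-reduce conflict between [E → + .] and [E → + . + c]

A grammar is LR(0) if no state in the canonical LR(0) collection has:
  - both a shift item (dot before a terminal) and a complete item (shift-reduce conflict), or
  - two or more complete items (reduce-reduce conflict; the accept item [P' → P .] counts as a complete item here).

Augment with P' → P and build the canonical LR(0) collection (I0 = CLOSURE({[P' → . P]}), then GOTO on every symbol after a dot until no new states appear). It has 9 states:
  I0: { [E → . + + c], [E → . +], [E → . - +], [E → . -], [P → . +], [P → . E P], [P' → . P] }  — shift
  I1: { [E → + . + c], [E → + .], [P → + .] }  — shift, 2 reduces
  I2: { [E → - . +], [E → - .] }  — shift, reduce
  I3: { [E → . + + c], [E → . +], [E → . - +], [E → . -], [P → . +], [P → . E P], [P → E . P] }  — shift
  I4: { [P' → P .] }  — accept
  I5: { [P → E P .] }  — reduce
  I6: { [E → - + .] }  — reduce
  I7: { [E → + + . c] }  — shift
  I8: { [E → + + c .] }  — reduce

Conflict in state I1:
  Shift-reduce conflict between [E → + .] and [E → + . + c]
So the grammar is NOT LR(0).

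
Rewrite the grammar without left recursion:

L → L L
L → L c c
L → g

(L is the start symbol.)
L → g L'
L' → L L'
L' → c c L'
L' → ε

L is directly left-recursive. The standard transformation for
  A → A α₁ | ... | A α_m | β₁ | ... | β_n
is
  A  → β₁ A' | ... | β_n A'
  A' → α₁ A' | ... | α_m A' | ε

L → g becomes L → g L'
L → L L becomes L' → L L'
L → L c c becomes L' → c c L'
Add L' → ε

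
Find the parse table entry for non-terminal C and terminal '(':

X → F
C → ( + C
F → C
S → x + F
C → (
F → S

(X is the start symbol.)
C → ( + C, C → (

To find M[C, '('], we find productions for C where '(' is in the predict set (PREDICT(N → α) = (FIRST(α) \ {ε}) ∪ (FOLLOW(N) if α ⇒* ε)).

C → ( + C: PREDICT = { '(' }
  '(' is in predict set, so this production goes in M[C, '(']
C → (: PREDICT = { '(' }
  '(' is in predict set, so this production goes in M[C, '(']

M[C, '('] = C → ( + C, C → (  (a multiply-defined cell — the grammar is not LL(1))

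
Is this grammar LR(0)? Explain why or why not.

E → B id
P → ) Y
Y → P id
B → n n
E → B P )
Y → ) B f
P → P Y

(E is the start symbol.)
Augment with E' → E and build the canonical LR(0) collection (I0 = CLOSURE({[E' → . E]}), then GOTO on every symbol after a dot until no new states appear). It has 16 states:
  I0: { [B → . n n], [E → . B P )], [E → . B id], [E' → . E] }  — shift
  I1: { [E → B . P )], [E → B . id], [P → . ) Y], [P → . P Y] }  — shift
  I2: { [E' → E .] }  — accept
  I3: { [B → n . n] }  — shift
  I4: { [B → n n .] }  — reduce
  I5: { [P → ) . Y], [P → . ) Y], [P → . P Y], [Y → . ) B f], [Y → . P id] }  — shift
  I6: { [E → B P . )], [P → . ) Y], [P → . P Y], [P → P . Y], [Y → . ) B f], [Y → . P id] }  — shift
  I7: { [E → B id .] }  — reduce
  I8: { [B → . n n], [E → B P ) .], [P → ) . Y], [P → . ) Y], [P → . P Y], [Y → ) . B f], [Y → . ) B f], [Y → . P id] }  — shift, reduce
  I9: { [P → . ) Y], [P → . P Y], [P → P . Y], [Y → . ) B f], [Y → . P id], [Y → P . id] }  — shift
  I10: { [P → P Y .] }  — reduce
  I11: { [B → . n n], [P → ) . Y], [P → . ) Y], [P → . P Y], [Y → ) . B f], [Y → . ) B f], [Y → . P id] }  — shift
  I12: { [Y → P id .] }  — reduce
  I13: { [Y → ) B . f] }  — shift
  I14: { [P → ) Y .] }  — reduce
  I15: { [Y → ) B f .] }  — reduce

Conflict in state I8:
  Shift-reduce conflict between [E → B P ) .] and [B → . n n]
So the grammar is NOT LR(0).

Answer: No. Shift-reduce conflict between [E → B P ) .] and [B → . n n]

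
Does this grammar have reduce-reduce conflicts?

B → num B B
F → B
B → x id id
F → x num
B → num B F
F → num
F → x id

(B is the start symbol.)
Yes — I7: [B → num B B .] vs [F → B .]

Augment with B' → B and build the canonical LR(0) collection (I0 = CLOSURE({[B' → . B]}), then GOTO on every symbol after a dot until no new states appear). It has 13 states:
  I0: { [B → . num B B], [B → . num B F], [B → . x id id], [B' → . B] }  — shift
  I1: { [B' → B .] }  — accept
  I2: { [B → . num B B], [B → . num B F], [B → . x id id], [B → num . B B], [B → num . B F] }  — shift
  I3: { [B → x . id id] }  — shift
  I4: { [B → x id . id] }  — shift
  I5: { [B → x id id .] }  — reduce
  I6: { [B → . num B B], [B → . num B F], [B → . x id id], [B → num B . B], [B → num B . F], [F → . B], [F → . num], [F → . x id], [F → . x num] }  — shift
  I7: { [B → num B B .], [F → B .] }  — 2 reduces
  I8: { [B → num B F .] }  — reduce
  I9: { [B → . num B B], [B → . num B F], [B → . x id id], [B → num . B B], [B → num . B F], [F → num .] }  — shift, reduce
  I10: { [B → x . id id], [F → x . id], [F → x . num] }  — shift
  I11: { [B → x id . id], [F → x id .] }  — shift, reduce
  I12: { [F → x num .] }  — reduce

I7 contains complete items [B → num B B .], [F → B .] — reduce-reduce conflict.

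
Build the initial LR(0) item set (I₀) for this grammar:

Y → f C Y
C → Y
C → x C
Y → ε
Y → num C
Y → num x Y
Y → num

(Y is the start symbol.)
First, augment the grammar with Y' → Y
I₀ = CLOSURE({ [Y' → . Y] }):
  [Y' → . Y] has the dot before Y: add [Y → . f C Y], [Y → .], [Y → . num C], [Y → . num x Y], [Y → . num]
No further items can be added.

I₀ = { [Y → . f C Y], [Y → . num C], [Y → . num x Y], [Y → . num], [Y → .], [Y' → . Y] }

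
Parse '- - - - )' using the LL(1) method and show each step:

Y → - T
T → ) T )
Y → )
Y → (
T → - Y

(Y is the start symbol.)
LL(1) parsing maintains a stack (initially the start symbol over $) and the input. At each step: if the stack top is a terminal, match it against the current input token; if it is a non-terminal N, replace it with the RHS of M[N, lookahead] (the unique production whose predict set contains the lookahead).

Stack is shown with the top on the left.

Stack  Input        Action
--------------------------
Y $    - - - - ) $  output Y → - T
- T $  - - - - ) $  match '-'
T $    - - - ) $    output T → - Y
- Y $  - - - ) $    match '-'
Y $    - - ) $      output Y → - T
- T $  - - ) $      match '-'
T $    - ) $        output T → - Y
- Y $  - ) $        match '-'
Y $    ) $          output Y → )
) $    ) $          match ')'
$      $            accept

The string is accepted.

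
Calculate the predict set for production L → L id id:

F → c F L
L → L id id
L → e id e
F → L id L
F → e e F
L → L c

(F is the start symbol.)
PREDICT(L → L id id) = (FIRST(RHS) \ {ε}) ∪ (FOLLOW(L) if ε ∈ FIRST(RHS), i.e. RHS ⇒* ε)
FIRST(L) = { 'e' }
FIRST(L id id) = { 'e' }
ε ∉ FIRST(L id id), so FOLLOW(L) is not added.
PREDICT(L → L id id) = { 'e' }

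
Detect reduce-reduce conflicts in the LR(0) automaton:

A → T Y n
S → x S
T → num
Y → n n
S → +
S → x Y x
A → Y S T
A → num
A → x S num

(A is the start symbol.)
Augment with A' → A and build the canonical LR(0) collection (I0 = CLOSURE({[A' → . A]}), then GOTO on every symbol after a dot until no new states appear). It has 20 states:
  I0: { [A → . T Y n], [A → . Y S T], [A → . num], [A → . x S num], [A' → . A], [T → . num], [Y → . n n] }  — shift
  I1: { [A' → A .] }  — accept
  I2: { [A → T . Y n], [Y → . n n] }  — shift
  I3: { [A → Y . S T], [S → . +], [S → . x S], [S → . x Y x] }  — shift
  I4: { [Y → n . n] }  — shift
  I5: { [A → num .], [T → num .] }  — 2 reduces
  I6: { [A → x . S num], [S → . +], [S → . x S], [S → . x Y x] }  — shift
  I7: { [S → + .] }  — reduce
  I8: { [A → x S . num] }  — shift
  I9: { [S → . +], [S → . x S], [S → . x Y x], [S → x . S], [S → x . Y x], [Y → . n n] }  — shift
  I10: { [S → x S .] }  — reduce
  I11: { [S → x Y . x] }  — shift
  I12: { [S → x Y x .] }  — reduce
  I13: { [A → x S num .] }  — reduce
  I14: { [Y → n n .] }  — reduce
  I15: { [A → Y S . T], [T → . num] }  — shift
  I16: { [A → Y S T .] }  — reduce
  I17: { [T → num .] }  — reduce
  I18: { [A → T Y . n] }  — shift
  I19: { [A → T Y n .] }  — reduce

I5 contains complete items [A → num .], [T → num .] — reduce-reduce conflict.

Answer: Yes — I5: [A → num .] vs [T → num .]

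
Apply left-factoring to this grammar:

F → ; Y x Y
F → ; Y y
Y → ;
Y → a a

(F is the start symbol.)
F → ; Y F'
F' → x Y
F' → y
Y → ;
Y → a a

Left-factoring transforms A → αβ₁ | αβ₂ into A → αA' and A' → β₁ | β₂
(α is the longest common prefix among the alternatives). Repeat until
no nonterminal has two alternatives with a common prefix.

Round 1: F has alternatives sharing prefix '; Y'. Introduce F': F → ; Y F'
  Add: F' → x Y
  Add: F' → y

No remaining common prefixes — done.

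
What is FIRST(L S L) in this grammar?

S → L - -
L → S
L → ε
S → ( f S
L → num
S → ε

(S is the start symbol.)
FIRST sets of the non-terminals involved (from the grammar, by fixed-point iteration):
  FIRST(L) = { '(', '-', 'num', ε }
  FIRST(S) = { '(', '-', 'num', ε }

To compute FIRST(L S L), process the symbols left to right:
Symbol L is a non-terminal. Add FIRST(L) \ {ε} = { '(', '-', 'num' }
L is nullable (ε ∈ FIRST(L)), continue to the next symbol.
Symbol S is a non-terminal. Add FIRST(S) \ {ε} = { '(', '-', 'num' }
S is nullable (ε ∈ FIRST(S)), continue to the next symbol.
Symbol L is a non-terminal. Add FIRST(L) \ {ε} = { '(', '-', 'num' }
L is nullable (ε ∈ FIRST(L)), continue to the next symbol.
All symbols are nullable, so ε is in the result.
FIRST(L S L) = { '(', '-', 'num', ε }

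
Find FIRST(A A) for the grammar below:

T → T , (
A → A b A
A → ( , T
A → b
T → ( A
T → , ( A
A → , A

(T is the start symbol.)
FIRST sets of the non-terminals involved (from the grammar, by fixed-point iteration):
  FIRST(A) = { '(', ',', 'b' }

To compute FIRST(A A), process the symbols left to right:
Symbol A is a non-terminal. Add FIRST(A) \ {ε} = { '(', ',', 'b' }
A is not nullable (ε ∉ FIRST(A)), so stop here.
FIRST(A A) = { '(', ',', 'b' }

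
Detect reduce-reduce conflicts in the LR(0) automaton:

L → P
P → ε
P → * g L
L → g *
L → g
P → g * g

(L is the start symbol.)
A reduce-reduce conflict occurs when an LR(0) state has two complete items [A → α .] and [B → β .] — both call for a reduction, and with no lookahead the parser cannot choose between them.

Augment with L' → L and build the canonical LR(0) collection (I0 = CLOSURE({[L' → . L]}), then GOTO on every symbol after a dot until no new states appear). It has 9 states:
  I0: { [L → . P], [L → . g *], [L → . g], [L' → . L], [P → . * g L], [P → . g * g], [P → .] }  — shift, reduce
  I1: { [P → * . g L] }  — shift
  I2: { [L' → L .] }  — accept
  I3: { [L → P .] }  — reduce
  I4: { [L → g . *], [L → g .], [P → g . * g] }  — shift, reduce
  I5: { [L → g * .], [P → g * . g] }  — shift, reduce
  I6: { [P → g * g .] }  — reduce
  I7: { [L → . P], [L → . g *], [L → . g], [P → * g . L], [P → . * g L], [P → . g * g], [P → .] }  — shift, reduce
  I8: { [P → * g L .] }  — reduce

No state contains more than one complete item.

Answer: No reduce-reduce conflicts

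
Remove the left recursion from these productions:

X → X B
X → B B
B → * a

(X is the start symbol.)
X is directly left-recursive. The standard transformation for
  A → A α₁ | ... | A α_m | β₁ | ... | β_n
is
  A  → β₁ A' | ... | β_n A'
  A' → α₁ A' | ... | α_m A' | ε

X → B B becomes X → B B X'
X → X B becomes X' → B X'
Add X' → ε

Productions for other non-terminals are unchanged:
  B → * a

Resulting grammar:
X → B B X'
X' → B X'
X' → ε
B → * a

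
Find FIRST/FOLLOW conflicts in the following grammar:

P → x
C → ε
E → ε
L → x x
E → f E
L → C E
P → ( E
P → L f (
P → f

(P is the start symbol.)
A FIRST/FOLLOW conflict occurs when a non-terminal N has a nullable alternative N → β (β ⇒* ε) and another alternative N → α with FIRST(α) ∩ FOLLOW(N) ≠ ∅: on such a lookahead the parser cannot decide between expanding α and letting N vanish via β.

Nullable non-terminals: C, E, L.
FIRST sets used below: FIRST(C) = { ε }, FIRST(E) = { 'f', ε }
C has a nullable alternative but only one production, so nothing to check.

E: nullable alternative(s) E → ε; FOLLOW(E) = { $, 'f' }
  E → ε: FIRST \ {ε} = { } — this is the only nullable alternative, skip
  E → f E: FIRST \ {ε} = { 'f' } — overlaps FOLLOW(E) on { 'f' }: CONFLICT

L: nullable alternative(s) L → C E; FOLLOW(L) = { 'f' }
  L → x x: FIRST \ {ε} = { 'x' } — disjoint from FOLLOW(L)
  L → C E: FIRST \ {ε} = { 'f' } — this is the only nullable alternative, skip

P has no nullable alternative, so no FIRST/FOLLOW check is needed there.

So the grammar has 1 FIRST/FOLLOW conflict (marked CONFLICT above).

Answer: Yes. E → f E with FOLLOW(E) on { 'f' }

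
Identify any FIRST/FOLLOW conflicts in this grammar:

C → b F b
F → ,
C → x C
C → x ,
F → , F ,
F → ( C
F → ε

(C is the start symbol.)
A FIRST/FOLLOW conflict occurs when a non-terminal N has a nullable alternative N → β (β ⇒* ε) and another alternative N → α with FIRST(α) ∩ FOLLOW(N) ≠ ∅: on such a lookahead the parser cannot decide between expanding α and letting N vanish via β.

Nullable non-terminals: F.

F: nullable alternative(s) F → ε; FOLLOW(F) = { ',', 'b' }
  F → ,: FIRST \ {ε} = { ',' } — overlaps FOLLOW(F) on { ',' }: CONFLICT
  F → , F ,: FIRST \ {ε} = { ',' } — overlaps FOLLOW(F) on { ',' }: CONFLICT
  F → ( C: FIRST \ {ε} = { '(' } — disjoint from FOLLOW(F)
  F → ε: FIRST \ {ε} = { } — this is the only nullable alternative, skip

C has no nullable alternative, so no FIRST/FOLLOW check is needed there.

So the grammar has 2 FIRST/FOLLOW conflicts (marked CONFLICT above).

Answer: Yes. F → ',' with FOLLOW(F) on { ',' }; F → ',' F ',' with FOLLOW(F) on { ',' }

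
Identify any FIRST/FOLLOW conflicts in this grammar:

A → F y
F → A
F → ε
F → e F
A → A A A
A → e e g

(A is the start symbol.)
Nullable non-terminals: F.
FIRST sets used below: FIRST(A) = { 'e', 'y' }

F: nullable alternative(s) F → ε; FOLLOW(F) = { 'y' }
  F → A: FIRST \ {ε} = { 'e', 'y' } — overlaps FOLLOW(F) on { 'y' }: CONFLICT
  F → ε: FIRST \ {ε} = { } — this is the only nullable alternative, skip
  F → e F: FIRST \ {ε} = { 'e' } — disjoint from FOLLOW(F)

A has no nullable alternative, so no FIRST/FOLLOW check is needed there.

So the grammar has 1 FIRST/FOLLOW conflict (marked CONFLICT above).

Answer: Yes. F → A with FOLLOW(F) on { 'y' }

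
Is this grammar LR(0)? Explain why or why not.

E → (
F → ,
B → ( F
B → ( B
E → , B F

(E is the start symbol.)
Augment with E' → E and build the canonical LR(0) collection (I0 = CLOSURE({[E' → . E]}), then GOTO on every symbol after a dot until no new states appear). It has 10 states:
  I0: { [E → . (], [E → . , B F], [E' → . E] }  — shift
  I1: { [E → ( .] }  — reduce
  I2: { [B → . ( B], [B → . ( F], [E → , . B F] }  — shift
  I3: { [E' → E .] }  — accept
  I4: { [B → ( . B], [B → ( . F], [B → . ( B], [B → . ( F], [F → . ,] }  — shift
  I5: { [E → , B . F], [F → . ,] }  — shift
  I6: { [F → , .] }  — reduce
  I7: { [E → , B F .] }  — reduce
  I8: { [B → ( B .] }  — reduce
  I9: { [B → ( F .] }  — reduce

Every state is either a pure shift/goto state or contains exactly one complete item and nothing to shift — no conflicts. The grammar is LR(0).

Answer: Yes, the grammar is LR(0)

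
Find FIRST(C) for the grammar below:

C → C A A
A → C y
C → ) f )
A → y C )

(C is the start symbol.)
To compute FIRST(C), examine every production with C on the left-hand side, reading each right-hand side left to right until a non-nullable symbol is reached.

From C → C A A:
  - C is the symbol being defined: contributes nothing new
    C is not nullable, so stop
From C → ) f ):
  - ')' is a terminal: add ')' and stop

Collecting: FIRST(C) = { ')' }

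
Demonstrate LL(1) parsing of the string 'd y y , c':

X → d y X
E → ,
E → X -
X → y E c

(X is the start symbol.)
LL(1) parsing maintains a stack (initially the start symbol over $) and the input. At each step: if the stack top is a terminal, match it against the current input token; if it is a non-terminal N, replace it with the RHS of M[N, lookahead] (the unique production whose predict set contains the lookahead).

Stack is shown with the top on the left.

Stack    Input        Action
----------------------------
X $      d y y , c $  output X → d y X
d y X $  d y y , c $  match 'd'
y X $    y y , c $    match 'y'
X $      y , c $      output X → y E c
y E c $  y , c $      match 'y'
E c $    , c $        output E → ,
, c $    , c $        match ','
c $      c $          match 'c'
$        $            accept

The string is accepted.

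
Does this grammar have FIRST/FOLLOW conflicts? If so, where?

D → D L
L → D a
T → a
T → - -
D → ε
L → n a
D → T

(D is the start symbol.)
Yes. D → D L with FOLLOW(D) on { '-', 'a', 'n' }; D → T with FOLLOW(D) on { '-', 'a' }

A FIRST/FOLLOW conflict occurs when a non-terminal N has a nullable alternative N → β (β ⇒* ε) and another alternative N → α with FIRST(α) ∩ FOLLOW(N) ≠ ∅: on such a lookahead the parser cannot decide between expanding α and letting N vanish via β.

Nullable non-terminals: D.
FIRST sets used below: FIRST(D) = { '-', 'a', 'n', ε }, FIRST(L) = { '-', 'a', 'n' }, FIRST(T) = { '-', 'a' }

D: nullable alternative(s) D → ε; FOLLOW(D) = { $, '-', 'a', 'n' }
  D → D L: FIRST \ {ε} = { '-', 'a', 'n' } — overlaps FOLLOW(D) on { '-', 'a', 'n' }: CONFLICT
  D → ε: FIRST \ {ε} = { } — this is the only nullable alternative, skip
  D → T: FIRST \ {ε} = { '-', 'a' } — overlaps FOLLOW(D) on { '-', 'a' }: CONFLICT

L, T have no nullable alternative, so no FIRST/FOLLOW check is needed there.

So the grammar has 2 FIRST/FOLLOW conflicts (marked CONFLICT above).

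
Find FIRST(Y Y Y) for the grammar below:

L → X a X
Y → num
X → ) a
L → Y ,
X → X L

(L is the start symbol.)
{ 'num' }

FIRST sets of the non-terminals involved (from the grammar, by fixed-point iteration):
  FIRST(Y) = { 'num' }

To compute FIRST(Y Y Y), process the symbols left to right:
Symbol Y is a non-terminal. Add FIRST(Y) \ {ε} = { 'num' }
Y is not nullable (ε ∉ FIRST(Y)), so stop here.
FIRST(Y Y Y) = { 'num' }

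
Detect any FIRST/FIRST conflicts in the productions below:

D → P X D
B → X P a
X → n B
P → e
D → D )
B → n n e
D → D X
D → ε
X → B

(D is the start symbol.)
Yes. D → P X D / D → D ')' on { 'e' }; D → P X D / D → D X on { 'e' }; D → D ')' / D → D X on { ')', 'e', 'n' }; B → X P a / B → n n e on { 'n' }; X → n B / X → B on { 'n' }

A FIRST/FIRST conflict occurs when two productions N → α and N → β for the same non-terminal have FIRST(α) ∩ FIRST(β) ≠ ∅ (with ε ∈ FIRST of a nullable right-hand side, so two nullable alternatives also conflict).

FIRST sets of the non-terminals at (or reachable through a nullable prefix from) the front of some alternative:
  FIRST(P) = { 'e' }
  FIRST(D) = { ')', 'e', 'n', ε }
  FIRST(X) = { 'n' }
  FIRST(B) = { 'n' }

Productions for D:
  D → P X D: FIRST = { 'e' }
  D → D ): FIRST = { ')', 'e', 'n' }
  D → D X: FIRST = { ')', 'e', 'n' }
  D → ε: FIRST = { ε }
Productions for B:
  B → X P a: FIRST = { 'n' }
  B → n n e: FIRST = { 'n' }
Productions for X:
  X → n B: FIRST = { 'n' }
  X → B: FIRST = { 'n' }
P has only one production, so no FIRST/FIRST conflict is possible there.

Conflict for D: D → P X D and D → D )
  Overlap: { 'e' }
Conflict for D: D → P X D and D → D X
  Overlap: { 'e' }
Conflict for D: D → D ) and D → D X
  Overlap: { ')', 'e', 'n' }
Conflict for B: B → X P a and B → n n e
  Overlap: { 'n' }
Conflict for X: X → n B and X → B
  Overlap: { 'n' }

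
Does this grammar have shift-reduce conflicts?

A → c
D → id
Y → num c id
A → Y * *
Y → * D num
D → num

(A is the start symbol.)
A shift-reduce conflict occurs when an LR(0) state has both:
  - a complete (reduce) item [A → α .] (dot at the end), and
  - a shift item [B → β . c γ] (dot before a terminal).

Augment with A' → A and build the canonical LR(0) collection (I0 = CLOSURE({[A' → . A]}), then GOTO on every symbol after a dot until no new states appear). It has 14 states:
  I0: { [A → . Y * *], [A → . c], [A' → . A], [Y → . * D num], [Y → . num c id] }  — shift
  I1: { [D → . id], [D → . num], [Y → * . D num] }  — shift
  I2: { [A' → A .] }  — accept
  I3: { [A → Y . * *] }  — shift
  I4: { [A → c .] }  — reduce
  I5: { [Y → num . c id] }  — shift
  I6: { [Y → num c . id] }  — shift
  I7: { [Y → num c id .] }  — reduce
  I8: { [A → Y * . *] }  — shift
  I9: { [A → Y * * .] }  — reduce
  I10: { [Y → * D . num] }  — shift
  I11: { [D → id .] }  — reduce
  I12: { [D → num .] }  — reduce
  I13: { [Y → * D num .] }  — reduce

No state contains both a complete item and a shift item.

Answer: No shift-reduce conflicts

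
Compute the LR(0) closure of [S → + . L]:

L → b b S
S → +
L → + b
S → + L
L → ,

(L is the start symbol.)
Start with: [S → + . L]
  [S → + . L] has the dot before L: add [L → . b b S], [L → . + b], [L → . ,]
No further items can be added.

CLOSURE = { [L → . + b], [L → . ,], [L → . b b S], [S → + . L] }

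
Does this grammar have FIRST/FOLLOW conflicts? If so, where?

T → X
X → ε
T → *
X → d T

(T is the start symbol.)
No FIRST/FOLLOW conflicts.

A FIRST/FOLLOW conflict occurs when a non-terminal N has a nullable alternative N → β (β ⇒* ε) and another alternative N → α with FIRST(α) ∩ FOLLOW(N) ≠ ∅: on such a lookahead the parser cannot decide between expanding α and letting N vanish via β.

Nullable non-terminals: T, X.
FIRST sets used below: FIRST(X) = { 'd', ε }

T: nullable alternative(s) T → X; FOLLOW(T) = { $ }
  T → X: FIRST \ {ε} = { 'd' } — this is the only nullable alternative, skip
  T → *: FIRST \ {ε} = { '*' } — disjoint from FOLLOW(T)

X: nullable alternative(s) X → ε; FOLLOW(X) = { $ }
  X → ε: FIRST \ {ε} = { } — this is the only nullable alternative, skip
  X → d T: FIRST \ {ε} = { 'd' } — disjoint from FOLLOW(X)

No FIRST/FOLLOW conflicts found.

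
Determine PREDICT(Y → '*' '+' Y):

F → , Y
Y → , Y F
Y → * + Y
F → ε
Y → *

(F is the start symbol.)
PREDICT(Y → '*' '+' Y) = (FIRST(RHS) \ {ε}) ∪ (FOLLOW(Y) if ε ∈ FIRST(RHS), i.e. RHS ⇒* ε)
FIRST('*' '+' Y) = { '*' }
ε ∉ FIRST('*' '+' Y), so FOLLOW(Y) is not added.
PREDICT(Y → '*' '+' Y) = { '*' }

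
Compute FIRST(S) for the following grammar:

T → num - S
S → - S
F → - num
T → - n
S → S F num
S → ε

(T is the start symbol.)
To compute FIRST(S), examine every production with S on the left-hand side, reading each right-hand side left to right until a non-nullable symbol is reached.

FIRST sets of the other non-terminals involved (by the same procedure, iterated to a fixed point):
  FIRST(F) = { '-' }

From S → - S:
  - '-' is a terminal: add '-' and stop
From S → S F num:
  - S is the symbol being defined: contributes nothing new
    S is nullable, so continue to the next symbol
  - F is a non-terminal: add FIRST(F) \ {ε} = { '-' }
    F is not nullable, so stop
From S → ε:
  - ε-production, so ε ∈ FIRST(S)

Collecting: FIRST(S) = { '-', ε }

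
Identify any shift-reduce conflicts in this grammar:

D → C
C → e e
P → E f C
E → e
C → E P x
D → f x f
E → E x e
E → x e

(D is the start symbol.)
Augment with D' → D and build the canonical LR(0) collection (I0 = CLOSURE({[D' → . D]}), then GOTO on every symbol after a dot until no new states appear). It has 21 states:
  I0: { [C → . E P x], [C → . e e], [D → . C], [D → . f x f], [D' → . D], [E → . E x e], [E → . e], [E → . x e] }  — shift
  I1: { [D → C .] }  — reduce
  I2: { [D' → D .] }  — accept
  I3: { [C → E . P x], [E → . E x e], [E → . e], [E → . x e], [E → E . x e], [P → . E f C] }  — shift
  I4: { [C → e . e], [E → e .] }  — shift, reduce
  I5: { [D → f . x f] }  — shift
  I6: { [E → x . e] }  — shift
  I7: { [E → x e .] }  — reduce
  I8: { [D → f x . f] }  — shift
  I9: { [D → f x f .] }  — reduce
  I10: { [C → e e .] }  — reduce
  I11: { [E → E . x e], [P → E . f C] }  — shift
  I12: { [C → E P . x] }  — shift
  I13: { [E → e .] }  — reduce
  I14: { [E → E x . e], [E → x . e] }  — shift
  I15: { [E → E x e .], [E → x e .] }  — 2 reduces
  I16: { [C → E P x .] }  — reduce
  I17: { [C → . E P x], [C → . e e], [E → . E x e], [E → . e], [E → . x e], [P → E f . C] }  — shift
  I18: { [E → E x . e] }  — shift
  I19: { [E → E x e .] }  — reduce
  I20: { [P → E f C .] }  — reduce

I4 contains reduce item [E → e .] and shift item [C → e . e] — shift-reduce conflict.

Answer: Yes — I4: [E → e .] vs [C → e . e]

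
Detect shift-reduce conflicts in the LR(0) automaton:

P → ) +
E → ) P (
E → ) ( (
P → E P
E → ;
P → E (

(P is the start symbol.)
No shift-reduce conflicts

A shift-reduce conflict occurs when an LR(0) state has both:
  - a complete (reduce) item [A → α .] (dot at the end), and
  - a shift item [B → β . c γ] (dot before a terminal).

Augment with P' → P and build the canonical LR(0) collection (I0 = CLOSURE({[P' → . P]}), then GOTO on every symbol after a dot until no new states appear). It has 12 states:
  I0: { [E → . ) ( (], [E → . ) P (], [E → . ;], [P → . ) +], [P → . E (], [P → . E P], [P' → . P] }  — shift
  I1: { [E → ) . ( (], [E → ) . P (], [E → . ) ( (], [E → . ) P (], [E → . ;], [P → ) . +], [P → . ) +], [P → . E (], [P → . E P] }  — shift
  I2: { [E → ; .] }  — reduce
  I3: { [E → . ) ( (], [E → . ) P (], [E → . ;], [P → . ) +], [P → . E (], [P → . E P], [P → E . (], [P → E . P] }  — shift
  I4: { [P' → P .] }  — accept
  I5: { [P → E ( .] }  — reduce
  I6: { [P → E P .] }  — reduce
  I7: { [E → ) ( . (] }  — shift
  I8: { [P → ) + .] }  — reduce
  I9: { [E → ) P . (] }  — shift
  I10: { [E → ) P ( .] }  — reduce
  I11: { [E → ) ( ( .] }  — reduce

No state contains both a complete item and a shift item.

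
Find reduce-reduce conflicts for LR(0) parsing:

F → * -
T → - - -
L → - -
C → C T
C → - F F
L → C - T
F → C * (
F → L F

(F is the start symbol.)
Augment with F' → F and build the canonical LR(0) collection (I0 = CLOSURE({[F' → . F]}), then GOTO on every symbol after a dot until no new states appear). It has 19 states:
  I0: { [C → . - F F], [C → . C T], [F → . * -], [F → . C * (], [F → . L F], [F' → . F], [L → . - -], [L → . C - T] }  — shift
  I1: { [F → * . -] }  — shift
  I2: { [C → - . F F], [C → . - F F], [C → . C T], [F → . * -], [F → . C * (], [F → . L F], [L → - . -], [L → . - -], [L → . C - T] }  — shift
  I3: { [C → C . T], [F → C . * (], [L → C . - T], [T → . - - -] }  — shift
  I4: { [F' → F .] }  — accept
  I5: { [C → . - F F], [C → . C T], [F → . * -], [F → . C * (], [F → . L F], [F → L . F], [L → . - -], [L → . C - T] }  — shift
  I6: { [F → L F .] }  — reduce
  I7: { [F → C * . (] }  — shift
  I8: { [L → C - . T], [T → - . - -], [T → . - - -] }  — shift
  I9: { [C → C T .] }  — reduce
  I10: { [T → - - . -], [T → - . - -] }  — shift
  I11: { [L → C - T .] }  — reduce
  I12: { [T → - - - .], [T → - - . -] }  — shift, reduce
  I13: { [T → - - - .] }  — reduce
  I14: { [F → C * ( .] }  — reduce
  I15: { [C → - . F F], [C → . - F F], [C → . C T], [F → . * -], [F → . C * (], [F → . L F], [L → - - .], [L → - . -], [L → . - -], [L → . C - T] }  — shift, reduce
  I16: { [C → - F . F], [C → . - F F], [C → . C T], [F → . * -], [F → . C * (], [F → . L F], [L → . - -], [L → . C - T] }  — shift
  I17: { [C → - F F .] }  — reduce
  I18: { [F → * - .] }  — reduce

No state contains more than one complete item.

Answer: No reduce-reduce conflicts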